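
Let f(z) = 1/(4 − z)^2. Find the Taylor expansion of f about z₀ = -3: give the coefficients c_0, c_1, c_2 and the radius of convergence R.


Let w = z − z₀, so z = z₀ + w.
Then 4 − z = 4 − (z₀ + w) = (4 − z₀) − w = 7 − w.
f(z) = 1/(7 − w)^2 = (1/(7)^2) · (1 − w/(7))^{−2}.
By the binomial series (1−u)^{−2} = Σ_{n≥0} C(n+1, 1) u^n for |u|<1, with u = w/(7):
  c_n = C(n+1, 1) / (7)^(n+2).
  c_0 = 1/(7)^2 = 1/49.
  c_1 = 2/(7)^3 = 2/343.
  c_2 = 3/(7)^4 = 3/2401.
The series is valid for |w/d| < 1, i.e. |z − z₀| < |d|.
Radius of convergence: R = |4 − z₀| = |7| = 7 (distance from z₀ to the singularity z = 4).

c_0 = 1/49, c_1 = 2/343, c_2 = 3/2401; R = 7.


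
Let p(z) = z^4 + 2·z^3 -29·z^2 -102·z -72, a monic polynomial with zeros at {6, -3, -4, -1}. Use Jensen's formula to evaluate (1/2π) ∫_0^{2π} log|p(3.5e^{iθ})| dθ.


Zeros: -4, -3, -1, 6; r = 3.5.
Inside |z| < r: -3, -1. Outside (|z| ≥ r): -4, 6.
p(0) = -72, so log|p(0)| = log(72) = 4.2767.
Apply Jensen: I(r) = log|p(0)| + Σ_k log(r/|z_k|), summed over zeros inside |z| < r.
  log(r/|z_k|) for z_k = -3: log(3.5/3) = 0.1542
  log(r/|z_k|) for z_k = -1: log(3.5/1) = 1.2528
  Outside zeros (-4, 6) contribute nothing to the Jensen sum.
Sum over inside zeros: 1.4069.
I(r) = log|p(0)| + (inside sum) = 4.2767 + 1.4069 = 5.6836.
Note: since some zeros are outside |z| ≤ r, the simplified n·log(r) form does NOT apply — only the inside zeros contribute.

I(r) ≈ 5.6836.


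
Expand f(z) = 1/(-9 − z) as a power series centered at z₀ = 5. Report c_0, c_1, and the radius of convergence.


Let w = z − z₀, so z = z₀ + w.
Then -9 − z = -9 − (z₀ + w) = (-9 − z₀) − w = -14 − w.
f(z) = 1/(-14 − w) = (1/(-14)) · 1/(1 − w/(-14)) = Σ_{n≥0} w^n / (-14)^(n+1).
So c_n = 1/(-14)^(n+1):
  c_0 = 1/(-14)^1 = -1/14.
  c_1 = 1/(-14)^2 = 1/196.
The series is valid for |w/d| < 1, i.e. |z − z₀| < |d|.
Radius of convergence: R = |-9 − z₀| = |-14| = 14 (distance from z₀ to the singularity z = -9).

c_0 = -1/14, c_1 = 1/196; R = 14.


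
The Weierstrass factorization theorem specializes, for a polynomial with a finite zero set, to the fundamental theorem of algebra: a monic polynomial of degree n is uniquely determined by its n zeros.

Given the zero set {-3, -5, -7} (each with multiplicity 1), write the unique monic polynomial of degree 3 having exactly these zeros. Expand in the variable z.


The polynomial is p(z) = ∏_{α ∈ S} (z − α), where S = {-3, -5, -7}.
Expanding the product yields: p(z) = z^3 + 15·z^2 + 71·z + 105.
The resulting polynomial has degree 3 and real coefficients as required.

p(z) = z^3 + 15·z^2 + 71·z + 105.


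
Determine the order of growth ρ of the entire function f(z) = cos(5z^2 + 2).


Write cos(w) = (e^{iw} ± e^{−iw})/(2 or 2i), so |cos(w)| ≤ e^{|w|}. With w = 5z^2 + 2, |w| ≤ 5r^2 + 2 on |z|=r, giving M(r) ≤ e^{5r^2 + 2} and ρ ≤ 2. For the lower bound, choose z on |z|=r with 5z^2 purely imaginary of modulus 5r^2; then |cos(5z^2 + 2)| grows like e^{5r^2}/2, so ρ ≥ 2. Hence ρ = 2.
Therefore ρ = 2.

Order ρ = 2.


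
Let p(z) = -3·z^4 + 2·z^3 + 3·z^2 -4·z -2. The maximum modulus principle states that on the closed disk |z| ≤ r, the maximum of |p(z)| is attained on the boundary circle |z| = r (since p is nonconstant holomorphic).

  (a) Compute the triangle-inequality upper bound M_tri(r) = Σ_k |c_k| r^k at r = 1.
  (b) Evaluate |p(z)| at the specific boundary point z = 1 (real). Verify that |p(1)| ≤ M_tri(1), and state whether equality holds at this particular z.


Coefficients: c_0 = -2, c_1 = -4, c_2 = 3, c_3 = 2, c_4 = -3. Radius r = 1.
Part (a). Triangle bound: M_tri(r) = Σ_k |c_k| r^k
  = |-2|·1^0 + |-4|·1^1 + |3|·1^2 + |2|·1^3 + |-3|·1^4
  = 2 + 4 + 3 + 2 + 3 = 14.
This bounds M(r) := max_{|z|=r} |p(z)| from above; equality holds iff all terms c_k z^k can be made to align in phase at a single z on |z|=r.
Part (b). At z = 1 (real, on the circle |z| = r):
  p(1) = (-2)·1^0 + (-4)·1^1 + (3)·1^2 + (2)·1^3 + (-3)·1^4 = -4.
  |p(1)| = 4.
Check: |p(1)| = 4 ≤ 14 = M_tri(1). ✓ Equality does not hold at z = 1 (the coefficients have mixed signs, so the terms do not all align in phase there).

M_tri(1) = 14; |p(1)| = 4; equality at z=1: no.


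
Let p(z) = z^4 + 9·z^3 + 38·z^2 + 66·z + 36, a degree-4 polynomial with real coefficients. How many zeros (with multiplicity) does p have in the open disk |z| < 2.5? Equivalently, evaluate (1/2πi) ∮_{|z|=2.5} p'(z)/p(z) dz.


The zeros of p are: -1, (-3 + 3i), (-3 - 3i), -2.
Their magnitudes are: 1, 4.243, 4.243, 2.
Zeros with |z| < R = 2.5: -1, -2.
Count = 2.
By the argument principle, (1/2πi) ∮_{|z|=R} p'(z)/p(z) dz equals exactly this count.

Number of zeros inside |z| < 2.5: 2.


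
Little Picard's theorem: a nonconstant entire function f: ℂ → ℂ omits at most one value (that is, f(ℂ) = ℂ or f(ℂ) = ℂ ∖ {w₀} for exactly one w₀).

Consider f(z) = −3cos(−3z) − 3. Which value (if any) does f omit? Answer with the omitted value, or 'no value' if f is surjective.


Little Picard bounds the complement of f(ℂ) to at most one point.
cos is entire and surjective onto ℂ: for every w ∈ ℂ, cos(ζ) = w has a solution ζ ∈ ℂ (e.g., via the complex inverse arccos). With ζ = −3z this gives z = ζ/(-3). Then -3·cos(−3z) takes every value in -3·ℂ = ℂ, and adding -3 is a bijection of ℂ. So f is surjective and omits no value. (Note: only on the real line is cos bounded by [−1, 1].)

Omitted value: no value.


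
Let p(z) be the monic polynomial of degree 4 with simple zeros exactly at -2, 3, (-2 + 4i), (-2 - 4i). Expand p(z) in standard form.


The polynomial is p(z) = ∏_{α ∈ S} (z − α), where S = {-2, 3, (-2 + 4i), (-2 - 4i)}.
Expanding the product yields: p(z) = z^4 + 3·z^3 + 10·z^2 -44·z -120.
Note conjugate pairs combine to real quadratics: (z − (-2+4i))(z − (-2−4i)) = z² + 4z + 20.
The resulting polynomial has degree 4 and real coefficients as required.

p(z) = z^4 + 3·z^3 + 10·z^2 -44·z -120.


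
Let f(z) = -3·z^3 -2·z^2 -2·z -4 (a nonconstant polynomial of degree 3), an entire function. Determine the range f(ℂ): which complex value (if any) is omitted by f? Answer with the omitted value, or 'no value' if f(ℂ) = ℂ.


Little Picard bounds the complement of f(ℂ) to at most one point.
For every w ∈ ℂ, the equation p(z) − w = 0 is a nonconstant polynomial in z and hence has at least one root by the fundamental theorem of algebra. So p is surjective onto ℂ, omitting no value.

Omitted value: no value.


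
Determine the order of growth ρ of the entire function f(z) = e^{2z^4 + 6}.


|e^{2z^4 + 6}| = e^{Re(2·z^4) + 6} ≤ e^{2|z|^4 + 6} = e^{2r^4 + 6} on |z| = r, so ρ ≤ 4. Choosing z on |z|=r so that 2·z^4 is real positive (always possible by picking arg z appropriately) gives |f(z)| = e^{2r^4 + 6}, matching the bound. The additive constant 6 does not affect log log M(r) ~ 4·log r. Hence ρ = 4.
Therefore ρ = 4.

Order ρ = 4.


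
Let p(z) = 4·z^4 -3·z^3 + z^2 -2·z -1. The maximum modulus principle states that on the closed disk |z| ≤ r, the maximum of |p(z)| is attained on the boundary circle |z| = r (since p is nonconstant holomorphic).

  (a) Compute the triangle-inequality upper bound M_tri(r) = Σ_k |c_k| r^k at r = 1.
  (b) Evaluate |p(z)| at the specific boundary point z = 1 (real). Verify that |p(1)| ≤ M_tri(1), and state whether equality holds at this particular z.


Coefficients: c_0 = -1, c_1 = -2, c_2 = 1, c_3 = -3, c_4 = 4. Radius r = 1.
Part (a). Triangle bound: M_tri(r) = Σ_k |c_k| r^k
  = |-1|·1^0 + |-2|·1^1 + |1|·1^2 + |-3|·1^3 + |4|·1^4
  = 1 + 2 + 1 + 3 + 4 = 11.
This bounds M(r) := max_{|z|=r} |p(z)| from above; equality holds iff all terms c_k z^k can be made to align in phase at a single z on |z|=r.
Part (b). At z = 1 (real, on the circle |z| = r):
  p(1) = (-1)·1^0 + (-2)·1^1 + (1)·1^2 + (-3)·1^3 + (4)·1^4 = -1.
  |p(1)| = 1.
Check: |p(1)| = 1 ≤ 11 = M_tri(1). ✓ Equality does not hold at z = 1 (the coefficients have mixed signs, so the terms do not all align in phase there).

M_tri(1) = 11; |p(1)| = 1; equality at z=1: no.


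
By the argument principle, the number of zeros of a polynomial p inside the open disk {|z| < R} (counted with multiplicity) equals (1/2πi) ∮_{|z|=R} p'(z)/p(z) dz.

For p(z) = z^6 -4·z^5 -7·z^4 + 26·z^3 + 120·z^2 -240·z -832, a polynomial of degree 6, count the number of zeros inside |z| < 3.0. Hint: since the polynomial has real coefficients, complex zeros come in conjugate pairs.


The zeros of p are: (3 + 2i), (3 - 2i), (-2 + 2i), (-2 - 2i), -2, 4.
Their magnitudes are: 3.606, 3.606, 2.828, 2.828, 2, 4.
Zeros with |z| < R = 3.0: (-2 + 2i), (-2 - 2i), -2.
Count = 3.
By the argument principle, (1/2πi) ∮_{|z|=R} p'(z)/p(z) dz equals exactly this count.

Number of zeros inside |z| < 3.0: 3.


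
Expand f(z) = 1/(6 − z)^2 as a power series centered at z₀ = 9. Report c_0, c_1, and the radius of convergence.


Let w = z − z₀, so z = z₀ + w.
Then 6 − z = 6 − (z₀ + w) = (6 − z₀) − w = -3 − w.
f(z) = 1/(-3 − w)^2 = (1/(-3)^2) · (1 − w/(-3))^{−2}.
By the binomial series (1−u)^{−2} = Σ_{n≥0} C(n+1, 1) u^n for |u|<1, with u = w/(-3):
  c_n = C(n+1, 1) / (-3)^(n+2).
  c_0 = 1/(-3)^2 = 1/9.
  c_1 = 2/(-3)^3 = -2/27.
The series is valid for |w/d| < 1, i.e. |z − z₀| < |d|.
Radius of convergence: R = |6 − z₀| = |-3| = 3 (distance from z₀ to the singularity z = 6).

c_0 = 1/9, c_1 = -2/27; R = 3.


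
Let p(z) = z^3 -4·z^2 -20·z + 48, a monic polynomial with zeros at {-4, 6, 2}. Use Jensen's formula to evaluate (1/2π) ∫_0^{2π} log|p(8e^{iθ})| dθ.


Zeros: -4, 2, 6; r = 8.
Inside |z| < r: -4, 2, 6. Outside (|z| ≥ r): ∅.
p(0) = 48, so log|p(0)| = log(48) = 3.8712.
Apply Jensen: I(r) = log|p(0)| + Σ_k log(r/|z_k|), summed over zeros inside |z| < r.
  log(r/|z_k|) for z_k = -4: log(8/4) = 0.6931
  log(r/|z_k|) for z_k = 6: log(8/6) = 0.2877
  log(r/|z_k|) for z_k = 2: log(8/2) = 1.3863
Sum over inside zeros: 2.3671.
I(r) = log|p(0)| + (inside sum) = 3.8712 + 2.3671 = 6.2383.
Closed form (all zeros inside, monic): I(r) = n·log(r) = 3·log(8) = 6.2383. ✓

I(r) ≈ 6.2383.


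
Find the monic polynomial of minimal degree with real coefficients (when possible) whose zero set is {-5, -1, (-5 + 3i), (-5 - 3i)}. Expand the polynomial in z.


The polynomial is p(z) = ∏_{α ∈ S} (z − α), where S = {-5, -1, (-5 + 3i), (-5 - 3i)}.
Expanding the product yields: p(z) = z^4 + 16·z^3 + 99·z^2 + 254·z + 170.
Note conjugate pairs combine to real quadratics: (z − (-5+3i))(z − (-5−3i)) = z² + 10z + 34.
The resulting polynomial has degree 4 and real coefficients as required.

p(z) = z^4 + 16·z^3 + 99·z^2 + 254·z + 170.


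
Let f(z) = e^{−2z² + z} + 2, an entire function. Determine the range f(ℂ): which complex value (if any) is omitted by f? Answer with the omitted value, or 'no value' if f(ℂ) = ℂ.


Little Picard bounds the complement of f(ℂ) to at most one point.
The exponent g(z) = −2z² + z is a nonconstant polynomial, hence surjective onto ℂ. So e^{g(z)} takes every value in {e^w : w ∈ ℂ} = ℂ ∖ {0}. Adding 2 shifts the range to ℂ ∖ {2}. f omits exactly 2.

Omitted value: 2.


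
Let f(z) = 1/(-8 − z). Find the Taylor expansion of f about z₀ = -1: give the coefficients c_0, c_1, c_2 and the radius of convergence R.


Let w = z − z₀, so z = z₀ + w.
Then -8 − z = -8 − (z₀ + w) = (-8 − z₀) − w = -7 − w.
f(z) = 1/(-7 − w) = (1/(-7)) · 1/(1 − w/(-7)) = Σ_{n≥0} w^n / (-7)^(n+1).
So c_n = 1/(-7)^(n+1):
  c_0 = 1/(-7)^1 = -1/7.
  c_1 = 1/(-7)^2 = 1/49.
  c_2 = 1/(-7)^3 = -1/343.
The series is valid for |w/d| < 1, i.e. |z − z₀| < |d|.
Radius of convergence: R = |-8 − z₀| = |-7| = 7 (distance from z₀ to the singularity z = -8).

c_0 = -1/7, c_1 = 1/49, c_2 = -1/343; R = 7.


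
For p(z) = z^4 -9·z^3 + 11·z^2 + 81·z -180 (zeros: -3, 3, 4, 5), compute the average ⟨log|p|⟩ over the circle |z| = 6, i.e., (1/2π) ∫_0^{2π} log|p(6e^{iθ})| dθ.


Zeros: -3, 3, 4, 5; r = 6.
Inside |z| < r: -3, 3, 4, 5. Outside (|z| ≥ r): ∅.
p(0) = -180, so log|p(0)| = log(180) = 5.1930.
Apply Jensen: I(r) = log|p(0)| + Σ_k log(r/|z_k|), summed over zeros inside |z| < r.
  log(r/|z_k|) for z_k = -3: log(6/3) = 0.6931
  log(r/|z_k|) for z_k = 3: log(6/3) = 0.6931
  log(r/|z_k|) for z_k = 4: log(6/4) = 0.4055
  log(r/|z_k|) for z_k = 5: log(6/5) = 0.1823
Sum over inside zeros: 1.9741.
I(r) = log|p(0)| + (inside sum) = 5.1930 + 1.9741 = 7.1670.
Closed form (all zeros inside, monic): I(r) = n·log(r) = 4·log(6) = 7.1670. ✓

I(r) ≈ 7.1670.


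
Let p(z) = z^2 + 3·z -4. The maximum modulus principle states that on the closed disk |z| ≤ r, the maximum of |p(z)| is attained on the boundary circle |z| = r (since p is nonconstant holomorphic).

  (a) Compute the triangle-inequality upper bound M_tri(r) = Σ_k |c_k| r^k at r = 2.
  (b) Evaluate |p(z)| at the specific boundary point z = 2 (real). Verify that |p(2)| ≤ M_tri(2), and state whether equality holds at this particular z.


Coefficients: c_0 = -4, c_1 = 3, c_2 = 1. Radius r = 2.
Part (a). Triangle bound: M_tri(r) = Σ_k |c_k| r^k
  = |-4|·2^0 + |3|·2^1 + |1|·2^2
  = 4 + 6 + 4 = 14.
This bounds M(r) := max_{|z|=r} |p(z)| from above; equality holds iff all terms c_k z^k can be made to align in phase at a single z on |z|=r.
Part (b). At z = 2 (real, on the circle |z| = r):
  p(2) = (-4)·2^0 + (3)·2^1 + (1)·2^2 = 6.
  |p(2)| = 6.
Check: |p(2)| = 6 ≤ 14 = M_tri(2). ✓ Equality does not hold at z = 2 (the coefficients have mixed signs, so the terms do not all align in phase there).

M_tri(2) = 14; |p(2)| = 6; equality at z=2: no.


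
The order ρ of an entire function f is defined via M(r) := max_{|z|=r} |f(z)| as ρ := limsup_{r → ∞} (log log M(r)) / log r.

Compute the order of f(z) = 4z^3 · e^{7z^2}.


M(r) = max_{|z|=r} |4|·|z|^3·|e^{7z^2}| = 4·r^3 · e^{7r^2} (the factors attain their maxima compatibly on |z|=r). Then log M(r) = log 4 + 3·log r + 7r^2, dominated by the last term, so log log M(r) ~ 2·log r. The polynomial factor 4z^3 contributes only a log r term and does not affect the order. ρ = 2.
Therefore ρ = 2.

Order ρ = 2.


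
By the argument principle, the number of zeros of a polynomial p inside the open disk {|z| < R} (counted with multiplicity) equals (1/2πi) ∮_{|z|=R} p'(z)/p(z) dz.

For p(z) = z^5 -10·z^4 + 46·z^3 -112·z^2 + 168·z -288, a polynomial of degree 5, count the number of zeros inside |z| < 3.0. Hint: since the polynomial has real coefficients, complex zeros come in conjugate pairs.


The zeros of p are: (3 + 3i), (3 - 3i), 4, (0 + 2i), (0 - 2i).
Their magnitudes are: 4.243, 4.243, 4, 2, 2.
Zeros with |z| < R = 3.0: (0 + 2i), (0 - 2i).
Count = 2.
By the argument principle, (1/2πi) ∮_{|z|=R} p'(z)/p(z) dz equals exactly this count.

Number of zeros inside |z| < 3.0: 2.


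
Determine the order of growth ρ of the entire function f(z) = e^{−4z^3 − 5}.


|e^{−4z^3 − 5}| = e^{Re(-4·z^3) + -5} ≤ e^{4|z|^3 + -5} = e^{4r^3 + -5} on |z| = r, so ρ ≤ 3. Choosing z on |z|=r so that -4·z^3 is real positive (always possible by picking arg z appropriately) gives |f(z)| = e^{4r^3 + -5}, matching the bound. The additive constant -5 does not affect log log M(r) ~ 3·log r. Hence ρ = 3.
Therefore ρ = 3.

Order ρ = 3.


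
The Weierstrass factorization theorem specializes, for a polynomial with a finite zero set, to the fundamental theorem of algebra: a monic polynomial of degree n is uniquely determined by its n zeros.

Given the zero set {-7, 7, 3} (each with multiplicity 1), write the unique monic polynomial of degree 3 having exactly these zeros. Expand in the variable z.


The polynomial is p(z) = ∏_{α ∈ S} (z − α), where S = {-7, 7, 3}.
Expanding the product yields: p(z) = z^3 -3·z^2 -49·z + 147.
The resulting polynomial has degree 3 and real coefficients as required.

p(z) = z^3 -3·z^2 -49·z + 147.


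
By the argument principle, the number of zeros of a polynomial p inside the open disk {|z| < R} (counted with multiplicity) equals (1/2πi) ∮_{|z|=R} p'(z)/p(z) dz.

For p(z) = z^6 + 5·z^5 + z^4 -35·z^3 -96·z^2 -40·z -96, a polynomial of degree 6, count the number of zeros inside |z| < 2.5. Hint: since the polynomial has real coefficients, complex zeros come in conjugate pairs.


The zeros of p are: 3, (0 + 1i), (0 - 1i), (-2 + 2i), (-2 - 2i), -4.
Their magnitudes are: 3, 1, 1, 2.828, 2.828, 4.
Zeros with |z| < R = 2.5: (0 + 1i), (0 - 1i).
Count = 2.
By the argument principle, (1/2πi) ∮_{|z|=R} p'(z)/p(z) dz equals exactly this count.

Number of zeros inside |z| < 2.5: 2.


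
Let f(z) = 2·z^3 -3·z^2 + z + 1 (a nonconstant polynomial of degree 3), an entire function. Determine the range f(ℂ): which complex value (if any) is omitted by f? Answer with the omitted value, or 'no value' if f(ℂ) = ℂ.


Little Picard bounds the complement of f(ℂ) to at most one point.
For every w ∈ ℂ, the equation p(z) − w = 0 is a nonconstant polynomial in z and hence has at least one root by the fundamental theorem of algebra. So p is surjective onto ℂ, omitting no value.

Omitted value: no value.


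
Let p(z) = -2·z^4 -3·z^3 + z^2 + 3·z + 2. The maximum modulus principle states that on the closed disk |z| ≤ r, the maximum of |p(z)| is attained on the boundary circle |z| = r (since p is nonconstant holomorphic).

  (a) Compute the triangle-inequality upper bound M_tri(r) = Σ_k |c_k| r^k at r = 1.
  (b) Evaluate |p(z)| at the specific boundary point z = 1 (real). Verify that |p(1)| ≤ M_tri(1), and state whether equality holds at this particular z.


Coefficients: c_0 = 2, c_1 = 3, c_2 = 1, c_3 = -3, c_4 = -2. Radius r = 1.
Part (a). Triangle bound: M_tri(r) = Σ_k |c_k| r^k
  = |2|·1^0 + |3|·1^1 + |1|·1^2 + |-3|·1^3 + |-2|·1^4
  = 2 + 3 + 1 + 3 + 2 = 11.
This bounds M(r) := max_{|z|=r} |p(z)| from above; equality holds iff all terms c_k z^k can be made to align in phase at a single z on |z|=r.
Part (b). At z = 1 (real, on the circle |z| = r):
  p(1) = (2)·1^0 + (3)·1^1 + (1)·1^2 + (-3)·1^3 + (-2)·1^4 = 1.
  |p(1)| = 1.
Check: |p(1)| = 1 ≤ 11 = M_tri(1). ✓ Equality does not hold at z = 1 (the coefficients have mixed signs, so the terms do not all align in phase there).

M_tri(1) = 11; |p(1)| = 1; equality at z=1: no.


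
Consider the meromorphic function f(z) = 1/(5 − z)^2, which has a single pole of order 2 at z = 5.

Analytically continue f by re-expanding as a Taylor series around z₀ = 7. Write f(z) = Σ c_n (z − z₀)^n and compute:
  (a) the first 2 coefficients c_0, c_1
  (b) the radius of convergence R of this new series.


Let w = z − z₀, so z = z₀ + w.
Then 5 − z = 5 − (z₀ + w) = (5 − z₀) − w = -2 − w.
f(z) = 1/(-2 − w)^2 = (1/(-2)^2) · (1 − w/(-2))^{−2}.
By the binomial series (1−u)^{−2} = Σ_{n≥0} C(n+1, 1) u^n for |u|<1, with u = w/(-2):
  c_n = C(n+1, 1) / (-2)^(n+2).
  c_0 = 1/(-2)^2 = 1/4.
  c_1 = 2/(-2)^3 = -1/4.
The series is valid for |w/d| < 1, i.e. |z − z₀| < |d|.
Radius of convergence: R = |5 − z₀| = |-2| = 2 (distance from z₀ to the singularity z = 5).

c_0 = 1/4, c_1 = -1/4; R = 2.


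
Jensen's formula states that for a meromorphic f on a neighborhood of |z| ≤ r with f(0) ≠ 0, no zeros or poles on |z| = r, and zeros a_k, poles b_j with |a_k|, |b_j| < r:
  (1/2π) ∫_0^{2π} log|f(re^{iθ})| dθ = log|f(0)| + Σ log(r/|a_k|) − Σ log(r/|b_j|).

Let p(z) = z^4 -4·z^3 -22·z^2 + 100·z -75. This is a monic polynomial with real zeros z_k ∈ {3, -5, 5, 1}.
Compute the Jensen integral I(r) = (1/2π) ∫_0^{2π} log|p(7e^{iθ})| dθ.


Zeros: -5, 1, 3, 5; r = 7.
Inside |z| < r: -5, 1, 3, 5. Outside (|z| ≥ r): ∅.
p(0) = -75, so log|p(0)| = log(75) = 4.3175.
Apply Jensen: I(r) = log|p(0)| + Σ_k log(r/|z_k|), summed over zeros inside |z| < r.
  log(r/|z_k|) for z_k = 3: log(7/3) = 0.8473
  log(r/|z_k|) for z_k = -5: log(7/5) = 0.3365
  log(r/|z_k|) for z_k = 5: log(7/5) = 0.3365
  log(r/|z_k|) for z_k = 1: log(7/1) = 1.9459
Sum over inside zeros: 3.4662.
I(r) = log|p(0)| + (inside sum) = 4.3175 + 3.4662 = 7.7836.
Closed form (all zeros inside, monic): I(r) = n·log(r) = 4·log(7) = 7.7836. ✓

I(r) ≈ 7.7836.


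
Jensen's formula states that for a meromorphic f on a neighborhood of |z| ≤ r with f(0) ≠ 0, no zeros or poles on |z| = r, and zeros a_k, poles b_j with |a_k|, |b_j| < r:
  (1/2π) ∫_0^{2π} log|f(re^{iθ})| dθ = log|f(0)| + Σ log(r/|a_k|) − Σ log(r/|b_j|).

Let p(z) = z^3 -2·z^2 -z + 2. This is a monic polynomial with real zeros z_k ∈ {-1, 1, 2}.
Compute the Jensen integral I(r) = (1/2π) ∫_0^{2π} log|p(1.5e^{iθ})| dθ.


Zeros: -1, 1, 2; r = 1.5.
Inside |z| < r: -1, 1. Outside (|z| ≥ r): 2.
p(0) = 2, so log|p(0)| = log(2) = 0.6931.
Apply Jensen: I(r) = log|p(0)| + Σ_k log(r/|z_k|), summed over zeros inside |z| < r.
  log(r/|z_k|) for z_k = -1: log(1.5/1) = 0.4055
  log(r/|z_k|) for z_k = 1: log(1.5/1) = 0.4055
  Outside zeros (2) contribute nothing to the Jensen sum.
Sum over inside zeros: 0.8109.
I(r) = log|p(0)| + (inside sum) = 0.6931 + 0.8109 = 1.5041.
Note: since some zeros are outside |z| ≤ r, the simplified n·log(r) form does NOT apply — only the inside zeros contribute.

I(r) ≈ 1.5041.


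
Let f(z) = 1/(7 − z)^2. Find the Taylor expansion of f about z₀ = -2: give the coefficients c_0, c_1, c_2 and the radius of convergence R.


Let w = z − z₀, so z = z₀ + w.
Then 7 − z = 7 − (z₀ + w) = (7 − z₀) − w = 9 − w.
f(z) = 1/(9 − w)^2 = (1/(9)^2) · (1 − w/(9))^{−2}.
By the binomial series (1−u)^{−2} = Σ_{n≥0} C(n+1, 1) u^n for |u|<1, with u = w/(9):
  c_n = C(n+1, 1) / (9)^(n+2).
  c_0 = 1/(9)^2 = 1/81.
  c_1 = 2/(9)^3 = 2/729.
  c_2 = 3/(9)^4 = 1/2187.
The series is valid for |w/d| < 1, i.e. |z − z₀| < |d|.
Radius of convergence: R = |7 − z₀| = |9| = 9 (distance from z₀ to the singularity z = 7).

c_0 = 1/81, c_1 = 2/729, c_2 = 1/2187; R = 9.


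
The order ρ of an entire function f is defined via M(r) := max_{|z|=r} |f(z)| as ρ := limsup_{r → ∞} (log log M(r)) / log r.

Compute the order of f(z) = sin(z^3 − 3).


Write sin(w) = (e^{iw} ± e^{−iw})/(2 or 2i), so |sin(w)| ≤ e^{|w|}. With w = z^3 − 3, |w| ≤ 1r^3 + 3 on |z|=r, giving M(r) ≤ e^{1r^3 + 3} and ρ ≤ 3. For the lower bound, choose z on |z|=r with 1z^3 purely imaginary of modulus 1r^3; then |sin(z^3 − 3)| grows like e^{1r^3}/2, so ρ ≥ 3. Hence ρ = 3.
Therefore ρ = 3.

Order ρ = 3.


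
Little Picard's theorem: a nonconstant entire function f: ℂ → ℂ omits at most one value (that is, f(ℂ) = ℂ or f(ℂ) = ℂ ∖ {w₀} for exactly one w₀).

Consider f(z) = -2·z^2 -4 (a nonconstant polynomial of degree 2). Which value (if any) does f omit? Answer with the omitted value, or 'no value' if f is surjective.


Little Picard bounds the complement of f(ℂ) to at most one point.
For every w ∈ ℂ, the equation p(z) − w = 0 is a nonconstant polynomial in z and hence has at least one root by the fundamental theorem of algebra. So p is surjective onto ℂ, omitting no value.

Omitted value: no value.


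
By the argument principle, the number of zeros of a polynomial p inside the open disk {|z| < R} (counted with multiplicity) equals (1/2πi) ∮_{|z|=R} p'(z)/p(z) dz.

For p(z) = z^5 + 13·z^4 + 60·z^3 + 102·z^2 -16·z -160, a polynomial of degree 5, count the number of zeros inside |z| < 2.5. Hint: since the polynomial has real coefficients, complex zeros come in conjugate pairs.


The zeros of p are: -4, 1, (-3 + 1i), (-3 - 1i), -4.
Their magnitudes are: 4, 1, 3.162, 3.162, 4.
Zeros with |z| < R = 2.5: 1.
Count = 1.
By the argument principle, (1/2πi) ∮_{|z|=R} p'(z)/p(z) dz equals exactly this count.

Number of zeros inside |z| < 2.5: 1.


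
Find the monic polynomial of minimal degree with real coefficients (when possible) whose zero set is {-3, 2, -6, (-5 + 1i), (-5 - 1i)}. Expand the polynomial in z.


The polynomial is p(z) = ∏_{α ∈ S} (z − α), where S = {-3, 2, -6, (-5 + 1i), (-5 - 1i)}.
Expanding the product yields: p(z) = z^5 + 17·z^4 + 96·z^3 + 146·z^2 -360·z -936.
Note conjugate pairs combine to real quadratics: (z − (-5+1i))(z − (-5−1i)) = z² + 10z + 26.
The resulting polynomial has degree 5 and real coefficients as required.

p(z) = z^5 + 17·z^4 + 96·z^3 + 146·z^2 -360·z -936.


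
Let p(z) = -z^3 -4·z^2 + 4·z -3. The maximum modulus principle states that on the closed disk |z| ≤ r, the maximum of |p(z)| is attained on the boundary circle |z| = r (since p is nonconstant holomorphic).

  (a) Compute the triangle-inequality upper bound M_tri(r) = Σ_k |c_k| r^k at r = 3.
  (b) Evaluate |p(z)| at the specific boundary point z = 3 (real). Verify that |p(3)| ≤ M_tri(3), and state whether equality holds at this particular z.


Coefficients: c_0 = -3, c_1 = 4, c_2 = -4, c_3 = -1. Radius r = 3.
Part (a). Triangle bound: M_tri(r) = Σ_k |c_k| r^k
  = |-3|·3^0 + |4|·3^1 + |-4|·3^2 + |-1|·3^3
  = 3 + 12 + 36 + 27 = 78.
This bounds M(r) := max_{|z|=r} |p(z)| from above; equality holds iff all terms c_k z^k can be made to align in phase at a single z on |z|=r.
Part (b). At z = 3 (real, on the circle |z| = r):
  p(3) = (-3)·3^0 + (4)·3^1 + (-4)·3^2 + (-1)·3^3 = -54.
  |p(3)| = 54.
Check: |p(3)| = 54 ≤ 78 = M_tri(3). ✓ Equality does not hold at z = 3 (the coefficients have mixed signs, so the terms do not all align in phase there).

M_tri(3) = 78; |p(3)| = 54; equality at z=3: no.


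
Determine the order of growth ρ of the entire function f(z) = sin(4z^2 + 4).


Write sin(w) = (e^{iw} ± e^{−iw})/(2 or 2i), so |sin(w)| ≤ e^{|w|}. With w = 4z^2 + 4, |w| ≤ 4r^2 + 4 on |z|=r, giving M(r) ≤ e^{4r^2 + 4} and ρ ≤ 2. For the lower bound, choose z on |z|=r with 4z^2 purely imaginary of modulus 4r^2; then |sin(4z^2 + 4)| grows like e^{4r^2}/2, so ρ ≥ 2. Hence ρ = 2.
Therefore ρ = 2.

Order ρ = 2.


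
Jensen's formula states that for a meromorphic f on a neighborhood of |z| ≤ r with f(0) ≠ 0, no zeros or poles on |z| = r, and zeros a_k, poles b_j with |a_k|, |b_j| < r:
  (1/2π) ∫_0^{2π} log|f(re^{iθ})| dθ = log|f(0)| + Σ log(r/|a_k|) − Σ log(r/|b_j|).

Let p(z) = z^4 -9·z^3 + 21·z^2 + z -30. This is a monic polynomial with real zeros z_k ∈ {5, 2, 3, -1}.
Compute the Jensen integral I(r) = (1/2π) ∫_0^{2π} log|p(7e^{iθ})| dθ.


Zeros: -1, 2, 3, 5; r = 7.
Inside |z| < r: -1, 2, 3, 5. Outside (|z| ≥ r): ∅.
p(0) = -30, so log|p(0)| = log(30) = 3.4012.
Apply Jensen: I(r) = log|p(0)| + Σ_k log(r/|z_k|), summed over zeros inside |z| < r.
  log(r/|z_k|) for z_k = 5: log(7/5) = 0.3365
  log(r/|z_k|) for z_k = 2: log(7/2) = 1.2528
  log(r/|z_k|) for z_k = 3: log(7/3) = 0.8473
  log(r/|z_k|) for z_k = -1: log(7/1) = 1.9459
Sum over inside zeros: 4.3824.
I(r) = log|p(0)| + (inside sum) = 3.4012 + 4.3824 = 7.7836.
Closed form (all zeros inside, monic): I(r) = n·log(r) = 4·log(7) = 7.7836. ✓

I(r) ≈ 7.7836.


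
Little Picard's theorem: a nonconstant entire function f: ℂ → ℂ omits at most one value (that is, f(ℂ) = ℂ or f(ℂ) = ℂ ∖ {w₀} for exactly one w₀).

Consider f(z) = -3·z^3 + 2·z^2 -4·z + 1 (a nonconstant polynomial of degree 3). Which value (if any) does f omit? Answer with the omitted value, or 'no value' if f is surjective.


Little Picard bounds the complement of f(ℂ) to at most one point.
For every w ∈ ℂ, the equation p(z) − w = 0 is a nonconstant polynomial in z and hence has at least one root by the fundamental theorem of algebra. So p is surjective onto ℂ, omitting no value.

Omitted value: no value.


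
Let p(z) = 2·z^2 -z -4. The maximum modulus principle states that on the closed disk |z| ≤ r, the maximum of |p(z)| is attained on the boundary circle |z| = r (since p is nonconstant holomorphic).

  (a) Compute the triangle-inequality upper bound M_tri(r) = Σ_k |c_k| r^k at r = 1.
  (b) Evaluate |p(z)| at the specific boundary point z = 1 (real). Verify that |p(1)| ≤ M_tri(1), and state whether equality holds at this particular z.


Coefficients: c_0 = -4, c_1 = -1, c_2 = 2. Radius r = 1.
Part (a). Triangle bound: M_tri(r) = Σ_k |c_k| r^k
  = |-4|·1^0 + |-1|·1^1 + |2|·1^2
  = 4 + 1 + 2 = 7.
This bounds M(r) := max_{|z|=r} |p(z)| from above; equality holds iff all terms c_k z^k can be made to align in phase at a single z on |z|=r.
Part (b). At z = 1 (real, on the circle |z| = r):
  p(1) = (-4)·1^0 + (-1)·1^1 + (2)·1^2 = -3.
  |p(1)| = 3.
Check: |p(1)| = 3 ≤ 7 = M_tri(1). ✓ Equality does not hold at z = 1 (the coefficients have mixed signs, so the terms do not all align in phase there).

M_tri(1) = 7; |p(1)| = 3; equality at z=1: no.


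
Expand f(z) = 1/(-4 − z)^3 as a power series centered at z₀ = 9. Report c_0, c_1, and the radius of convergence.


Let w = z − z₀, so z = z₀ + w.
Then -4 − z = -4 − (z₀ + w) = (-4 − z₀) − w = -13 − w.
f(z) = 1/(-13 − w)^3 = (1/(-13)^3) · (1 − w/(-13))^{−3}.
By the binomial series (1−u)^{−3} = Σ_{n≥0} C(n+2, 2) u^n for |u|<1, with u = w/(-13):
  c_n = C(n+2, 2) / (-13)^(n+3).
  c_0 = 1/(-13)^3 = -1/2197.
  c_1 = 3/(-13)^4 = 3/28561.
The series is valid for |w/d| < 1, i.e. |z − z₀| < |d|.
Radius of convergence: R = |-4 − z₀| = |-13| = 13 (distance from z₀ to the singularity z = -4).

c_0 = -1/2197, c_1 = 3/28561; R = 13.


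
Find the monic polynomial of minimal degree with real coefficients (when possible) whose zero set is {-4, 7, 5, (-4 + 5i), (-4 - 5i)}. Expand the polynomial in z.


The polynomial is p(z) = ∏_{α ∈ S} (z − α), where S = {-4, 7, 5, (-4 + 5i), (-4 - 5i)}.
Expanding the product yields: p(z) = z^5 -36·z^3 -292·z^2 + 587·z + 5740.
Note conjugate pairs combine to real quadratics: (z − (-4+5i))(z − (-4−5i)) = z² + 8z + 41.
The resulting polynomial has degree 5 and real coefficients as required.

p(z) = z^5 -36·z^3 -292·z^2 + 587·z + 5740.


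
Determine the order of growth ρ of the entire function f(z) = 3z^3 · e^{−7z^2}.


M(r) = max_{|z|=r} |3|·|z|^3·|e^{−7z^2}| = 3·r^3 · e^{7r^2} (the factors attain their maxima compatibly on |z|=r). Then log M(r) = log 3 + 3·log r + 7r^2, dominated by the last term, so log log M(r) ~ 2·log r. The polynomial factor 3z^3 contributes only a log r term and does not affect the order. ρ = 2.
Therefore ρ = 2.

Order ρ = 2.


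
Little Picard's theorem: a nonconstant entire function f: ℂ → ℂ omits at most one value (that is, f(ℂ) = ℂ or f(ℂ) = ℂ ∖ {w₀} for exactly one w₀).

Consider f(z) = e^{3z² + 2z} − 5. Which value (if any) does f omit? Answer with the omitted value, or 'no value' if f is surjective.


Little Picard bounds the complement of f(ℂ) to at most one point.
The exponent g(z) = 3z² + 2z is a nonconstant polynomial, hence surjective onto ℂ. So e^{g(z)} takes every value in {e^w : w ∈ ℂ} = ℂ ∖ {0}. Adding -5 shifts the range to ℂ ∖ {-5}. f omits exactly -5.

Omitted value: -5.


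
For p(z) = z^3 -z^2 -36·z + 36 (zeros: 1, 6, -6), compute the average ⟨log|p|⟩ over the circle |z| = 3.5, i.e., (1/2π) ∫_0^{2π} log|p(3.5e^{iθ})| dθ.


Zeros: -6, 1, 6; r = 3.5.
Inside |z| < r: 1. Outside (|z| ≥ r): -6, 6.
p(0) = 36, so log|p(0)| = log(36) = 3.5835.
Apply Jensen: I(r) = log|p(0)| + Σ_k log(r/|z_k|), summed over zeros inside |z| < r.
  log(r/|z_k|) for z_k = 1: log(3.5/1) = 1.2528
  Outside zeros (-6, 6) contribute nothing to the Jensen sum.
Sum over inside zeros: 1.2528.
I(r) = log|p(0)| + (inside sum) = 3.5835 + 1.2528 = 4.8363.
Note: since some zeros are outside |z| ≤ r, the simplified n·log(r) form does NOT apply — only the inside zeros contribute.

I(r) ≈ 4.8363.


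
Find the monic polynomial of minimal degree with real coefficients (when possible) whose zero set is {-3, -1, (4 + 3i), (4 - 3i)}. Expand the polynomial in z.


The polynomial is p(z) = ∏_{α ∈ S} (z − α), where S = {-3, -1, (4 + 3i), (4 - 3i)}.
Expanding the product yields: p(z) = z^4 -4·z^3 -4·z^2 + 76·z + 75.
Note conjugate pairs combine to real quadratics: (z − (4+3i))(z − (4−3i)) = z² − 8z + 25.
The resulting polynomial has degree 4 and real coefficients as required.

p(z) = z^4 -4·z^3 -4·z^2 + 76·z + 75.


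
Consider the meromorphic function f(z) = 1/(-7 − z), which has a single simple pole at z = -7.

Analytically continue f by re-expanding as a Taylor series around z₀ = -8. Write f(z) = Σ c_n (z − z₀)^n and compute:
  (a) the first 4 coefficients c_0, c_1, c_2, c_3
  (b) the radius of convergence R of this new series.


Let w = z − z₀, so z = z₀ + w.
Then -7 − z = -7 − (z₀ + w) = (-7 − z₀) − w = 1 − w.
f(z) = 1/(1 − w) = (1/(1)) · 1/(1 − w/(1)) = Σ_{n≥0} w^n / (1)^(n+1).
So c_n = 1/(1)^(n+1):
  c_0 = 1/(1)^1 = 1.
  c_1 = 1/(1)^2 = 1.
  c_2 = 1/(1)^3 = 1.
  c_3 = 1/(1)^4 = 1.
The series is valid for |w/d| < 1, i.e. |z − z₀| < |d|.
Radius of convergence: R = |-7 − z₀| = |1| = 1 (distance from z₀ to the singularity z = -7).

c_0 = 1, c_1 = 1, c_2 = 1, c_3 = 1; R = 1.


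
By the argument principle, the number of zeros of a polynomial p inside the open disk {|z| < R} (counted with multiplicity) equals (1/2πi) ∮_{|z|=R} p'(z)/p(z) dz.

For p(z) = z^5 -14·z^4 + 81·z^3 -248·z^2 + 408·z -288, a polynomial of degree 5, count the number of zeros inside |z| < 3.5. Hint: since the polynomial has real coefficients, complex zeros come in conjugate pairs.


The zeros of p are: 4, 3, 3, (2 + 2i), (2 - 2i).
Their magnitudes are: 4, 3, 3, 2.828, 2.828.
Zeros with |z| < R = 3.5: 3, 3, (2 + 2i), (2 - 2i).
Count = 4.
By the argument principle, (1/2πi) ∮_{|z|=R} p'(z)/p(z) dz equals exactly this count.

Number of zeros inside |z| < 3.5: 4.


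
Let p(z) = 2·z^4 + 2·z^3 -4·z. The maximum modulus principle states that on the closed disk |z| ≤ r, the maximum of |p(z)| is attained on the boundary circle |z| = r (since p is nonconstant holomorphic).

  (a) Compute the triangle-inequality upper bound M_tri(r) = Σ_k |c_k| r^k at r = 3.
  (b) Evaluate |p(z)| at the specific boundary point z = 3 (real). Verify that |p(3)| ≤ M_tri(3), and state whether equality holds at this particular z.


Coefficients: c_0 = 0, c_1 = -4, c_2 = 0, c_3 = 2, c_4 = 2. Radius r = 3.
Part (a). Triangle bound: M_tri(r) = Σ_k |c_k| r^k
  = |0|·3^0 + |-4|·3^1 + |0|·3^2 + |2|·3^3 + |2|·3^4
  = 0 + 12 + 0 + 54 + 162 = 228.
This bounds M(r) := max_{|z|=r} |p(z)| from above; equality holds iff all terms c_k z^k can be made to align in phase at a single z on |z|=r.
Part (b). At z = 3 (real, on the circle |z| = r):
  p(3) = (0)·3^0 + (-4)·3^1 + (0)·3^2 + (2)·3^3 + (2)·3^4 = 204.
  |p(3)| = 204.
Check: |p(3)| = 204 ≤ 228 = M_tri(3). ✓ Equality does not hold at z = 3 (the coefficients have mixed signs, so the terms do not all align in phase there).

M_tri(3) = 228; |p(3)| = 204; equality at z=3: no.


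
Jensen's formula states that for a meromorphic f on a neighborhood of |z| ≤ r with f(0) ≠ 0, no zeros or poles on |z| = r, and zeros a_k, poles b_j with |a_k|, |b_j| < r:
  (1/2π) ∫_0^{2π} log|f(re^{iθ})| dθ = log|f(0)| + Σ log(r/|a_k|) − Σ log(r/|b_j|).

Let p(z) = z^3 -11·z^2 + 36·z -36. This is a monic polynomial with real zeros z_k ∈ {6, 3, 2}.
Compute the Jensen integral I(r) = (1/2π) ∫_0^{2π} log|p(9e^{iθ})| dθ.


Zeros: 2, 3, 6; r = 9.
Inside |z| < r: 2, 3, 6. Outside (|z| ≥ r): ∅.
p(0) = -36, so log|p(0)| = log(36) = 3.5835.
Apply Jensen: I(r) = log|p(0)| + Σ_k log(r/|z_k|), summed over zeros inside |z| < r.
  log(r/|z_k|) for z_k = 6: log(9/6) = 0.4055
  log(r/|z_k|) for z_k = 3: log(9/3) = 1.0986
  log(r/|z_k|) for z_k = 2: log(9/2) = 1.5041
Sum over inside zeros: 3.0082.
I(r) = log|p(0)| + (inside sum) = 3.5835 + 3.0082 = 6.5917.
Closed form (all zeros inside, monic): I(r) = n·log(r) = 3·log(9) = 6.5917. ✓

I(r) ≈ 6.5917.


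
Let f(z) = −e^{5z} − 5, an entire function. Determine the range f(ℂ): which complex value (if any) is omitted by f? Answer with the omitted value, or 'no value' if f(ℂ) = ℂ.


Little Picard bounds the complement of f(ℂ) to at most one point.
e^{5z} is never zero on ℂ, so -1·e^{5z} takes every value in ℂ ∖ {0}. Adding -5 shifts the range to ℂ ∖ {-5}. Thus f omits exactly the value -5.

Omitted value: -5.


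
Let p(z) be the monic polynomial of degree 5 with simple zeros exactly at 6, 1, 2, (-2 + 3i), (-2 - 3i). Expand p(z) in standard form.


The polynomial is p(z) = ∏_{α ∈ S} (z − α), where S = {6, 1, 2, (-2 + 3i), (-2 - 3i)}.
Expanding the product yields: p(z) = z^5 -5·z^4 -3·z^3 -49·z^2 + 212·z -156.
Note conjugate pairs combine to real quadratics: (z − (-2+3i))(z − (-2−3i)) = z² + 4z + 13.
The resulting polynomial has degree 5 and real coefficients as required.

p(z) = z^5 -5·z^4 -3·z^3 -49·z^2 + 212·z -156.


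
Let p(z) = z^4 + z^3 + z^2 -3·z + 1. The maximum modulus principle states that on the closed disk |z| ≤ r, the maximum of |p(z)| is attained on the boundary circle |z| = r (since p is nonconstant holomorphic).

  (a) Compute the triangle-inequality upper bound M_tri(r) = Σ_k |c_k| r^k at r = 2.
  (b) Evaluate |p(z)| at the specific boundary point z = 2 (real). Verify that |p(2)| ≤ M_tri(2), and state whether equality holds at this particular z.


Coefficients: c_0 = 1, c_1 = -3, c_2 = 1, c_3 = 1, c_4 = 1. Radius r = 2.
Part (a). Triangle bound: M_tri(r) = Σ_k |c_k| r^k
  = |1|·2^0 + |-3|·2^1 + |1|·2^2 + |1|·2^3 + |1|·2^4
  = 1 + 6 + 4 + 8 + 16 = 35.
This bounds M(r) := max_{|z|=r} |p(z)| from above; equality holds iff all terms c_k z^k can be made to align in phase at a single z on |z|=r.
Part (b). At z = 2 (real, on the circle |z| = r):
  p(2) = (1)·2^0 + (-3)·2^1 + (1)·2^2 + (1)·2^3 + (1)·2^4 = 23.
  |p(2)| = 23.
Check: |p(2)| = 23 ≤ 35 = M_tri(2). ✓ Equality does not hold at z = 2 (the coefficients have mixed signs, so the terms do not all align in phase there).

M_tri(2) = 35; |p(2)| = 23; equality at z=2: no.


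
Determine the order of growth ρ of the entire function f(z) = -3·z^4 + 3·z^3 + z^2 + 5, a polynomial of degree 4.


|f(z)| ≤ Σ|c_k|·r^k = O(r^4) as r → ∞. Polynomial growth is O(e^{r^ε}) for every ε > 0 (since r^4/e^{r^ε} → 0), so ρ ≤ ε for all ε > 0, i.e. ρ = 0. Every nonconstant polynomial has order 0.
Therefore ρ = 0.

Order ρ = 0.


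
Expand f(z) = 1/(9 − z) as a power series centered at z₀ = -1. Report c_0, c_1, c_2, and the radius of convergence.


Let w = z − z₀, so z = z₀ + w.
Then 9 − z = 9 − (z₀ + w) = (9 − z₀) − w = 10 − w.
f(z) = 1/(10 − w) = (1/(10)) · 1/(1 − w/(10)) = Σ_{n≥0} w^n / (10)^(n+1).
So c_n = 1/(10)^(n+1):
  c_0 = 1/(10)^1 = 1/10.
  c_1 = 1/(10)^2 = 1/100.
  c_2 = 1/(10)^3 = 1/1000.
The series is valid for |w/d| < 1, i.e. |z − z₀| < |d|.
Radius of convergence: R = |9 − z₀| = |10| = 10 (distance from z₀ to the singularity z = 9).

c_0 = 1/10, c_1 = 1/100, c_2 = 1/1000; R = 10.


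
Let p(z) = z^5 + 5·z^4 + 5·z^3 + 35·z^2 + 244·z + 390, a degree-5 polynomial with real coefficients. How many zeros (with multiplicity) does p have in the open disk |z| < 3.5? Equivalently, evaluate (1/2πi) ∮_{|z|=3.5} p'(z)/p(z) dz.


The zeros of p are: (2 + 3i), (2 - 3i), (-3 + 1i), (-3 - 1i), -3.
Their magnitudes are: 3.606, 3.606, 3.162, 3.162, 3.
Zeros with |z| < R = 3.5: (-3 + 1i), (-3 - 1i), -3.
Count = 3.
By the argument principle, (1/2πi) ∮_{|z|=R} p'(z)/p(z) dz equals exactly this count.

Number of zeros inside |z| < 3.5: 3.


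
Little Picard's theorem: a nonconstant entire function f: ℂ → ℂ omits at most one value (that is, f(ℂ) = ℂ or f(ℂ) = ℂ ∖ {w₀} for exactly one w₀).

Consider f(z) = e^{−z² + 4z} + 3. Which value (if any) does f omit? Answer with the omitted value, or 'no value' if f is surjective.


Little Picard bounds the complement of f(ℂ) to at most one point.
The exponent g(z) = −z² + 4z is a nonconstant polynomial, hence surjective onto ℂ. So e^{g(z)} takes every value in {e^w : w ∈ ℂ} = ℂ ∖ {0}. Adding 3 shifts the range to ℂ ∖ {3}. f omits exactly 3.

Omitted value: 3.
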